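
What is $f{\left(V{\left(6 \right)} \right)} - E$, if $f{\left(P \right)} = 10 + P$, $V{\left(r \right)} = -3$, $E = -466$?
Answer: $473$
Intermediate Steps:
$f{\left(V{\left(6 \right)} \right)} - E = \left(10 - 3\right) - -466 = 7 + 466 = 473$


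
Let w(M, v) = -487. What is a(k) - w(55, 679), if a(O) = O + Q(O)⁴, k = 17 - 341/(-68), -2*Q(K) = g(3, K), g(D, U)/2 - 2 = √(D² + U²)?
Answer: 5474919019457/21381376 + 34516815*√10145/39304 ≈ 3.4451e+5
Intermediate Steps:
g(D, U) = 4 + 2*√(D² + U²)
Q(K) = -2 - √(9 + K²) (Q(K) = -(4 + 2*√(3² + K²))/2 = -(4 + 2*√(9 + K²))/2 = -2 - √(9 + K²))
k = 1497/68 (k = 17 - 341*(-1/68) = 17 + 341/68 = 1497/68 ≈ 22.015)
a(O) = O + (-2 - √(9 + O²))⁴
a(k) - w(55, 679) = (1497/68 + (2 + √(9 + (1497/68)²))⁴) - 1*(-487) = (1497/68 + (2 + √(9 + 2241009/4624))⁴) + 487 = (1497/68 + (2 + √(2282625/4624))⁴) + 487 = (1497/68 + (2 + 15*√10145/68)⁴) + 487 = 34613/68 + (2 + 15*√10145/68)⁴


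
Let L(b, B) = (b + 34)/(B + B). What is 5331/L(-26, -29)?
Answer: -154599/4 ≈ -38650.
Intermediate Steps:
L(b, B) = (34 + b)/(2*B) (L(b, B) = (34 + b)/((2*B)) = (34 + b)*(1/(2*B)) = (34 + b)/(2*B))
5331/L(-26, -29) = 5331/(((1/2)*(34 - 26)/(-29))) = 5331/(((1/2)*(-1/29)*8)) = 5331/(-4/29) = 5331*(-29/4) = -154599/4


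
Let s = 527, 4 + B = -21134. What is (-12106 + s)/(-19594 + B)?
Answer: 11579/40732 ≈ 0.28427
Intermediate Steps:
B = -21138 (B = -4 - 21134 = -21138)
(-12106 + s)/(-19594 + B) = (-12106 + 527)/(-19594 - 21138) = -11579/(-40732) = -11579*(-1/40732) = 11579/40732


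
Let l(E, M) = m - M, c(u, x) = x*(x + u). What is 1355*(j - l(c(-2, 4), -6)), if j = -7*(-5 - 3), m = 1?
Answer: 66395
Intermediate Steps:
c(u, x) = x*(u + x)
j = 56 (j = -7*(-8) = 56)
l(E, M) = 1 - M
1355*(j - l(c(-2, 4), -6)) = 1355*(56 - (1 - 1*(-6))) = 1355*(56 - (1 + 6)) = 1355*(56 - 1*7) = 1355*(56 - 7) = 1355*49 = 66395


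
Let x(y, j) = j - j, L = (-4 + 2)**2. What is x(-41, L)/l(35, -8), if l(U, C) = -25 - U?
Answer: 0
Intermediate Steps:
L = 4 (L = (-2)**2 = 4)
x(y, j) = 0
x(-41, L)/l(35, -8) = 0/(-25 - 1*35) = 0/(-25 - 35) = 0/(-60) = 0*(-1/60) = 0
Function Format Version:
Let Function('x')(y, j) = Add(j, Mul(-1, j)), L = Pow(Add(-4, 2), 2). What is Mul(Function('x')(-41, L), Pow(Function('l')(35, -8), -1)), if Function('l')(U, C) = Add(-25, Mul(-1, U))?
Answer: 0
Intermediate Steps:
L = 4 (L = Pow(-2, 2) = 4)
Function('x')(y, j) = 0
Mul(Function('x')(-41, L), Pow(Function('l')(35, -8), -1)) = Mul(0, Pow(Add(-25, Mul(-1, 35)), -1)) = Mul(0, Pow(Add(-25, -35), -1)) = Mul(0, Pow(-60, -1)) = Mul(0, Rational(-1, 60)) = 0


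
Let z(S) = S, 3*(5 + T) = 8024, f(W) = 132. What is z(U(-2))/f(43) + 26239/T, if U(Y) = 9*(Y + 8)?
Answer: 1803855/176198 ≈ 10.238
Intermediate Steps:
U(Y) = 72 + 9*Y (U(Y) = 9*(8 + Y) = 72 + 9*Y)
T = 8009/3 (T = -5 + (⅓)*8024 = -5 + 8024/3 = 8009/3 ≈ 2669.7)
z(U(-2))/f(43) + 26239/T = (72 + 9*(-2))/132 + 26239/(8009/3) = (72 - 18)*(1/132) + 26239*(3/8009) = 54*(1/132) + 78717/8009 = 9/22 + 78717/8009 = 1803855/176198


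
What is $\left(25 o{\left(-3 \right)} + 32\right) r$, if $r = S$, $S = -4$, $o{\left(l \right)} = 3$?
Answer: $-428$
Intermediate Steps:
$r = -4$
$\left(25 o{\left(-3 \right)} + 32\right) r = \left(25 \cdot 3 + 32\right) \left(-4\right) = \left(75 + 32\right) \left(-4\right) = 107 \left(-4\right) = -428$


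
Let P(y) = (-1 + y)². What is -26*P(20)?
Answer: -9386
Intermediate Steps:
-26*P(20) = -26*(-1 + 20)² = -26*19² = -26*361 = -9386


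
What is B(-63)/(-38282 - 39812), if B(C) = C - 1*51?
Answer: 57/39047 ≈ 0.0014598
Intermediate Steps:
B(C) = -51 + C (B(C) = C - 51 = -51 + C)
B(-63)/(-38282 - 39812) = (-51 - 63)/(-38282 - 39812) = -114/(-78094) = -114*(-1/78094) = 57/39047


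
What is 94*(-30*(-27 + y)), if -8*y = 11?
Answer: 160035/2 ≈ 80018.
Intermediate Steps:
y = -11/8 (y = -⅛*11 = -11/8 ≈ -1.3750)
94*(-30*(-27 + y)) = 94*(-30*(-27 - 11/8)) = 94*(-30*(-227/8)) = 94*(3405/4) = 160035/2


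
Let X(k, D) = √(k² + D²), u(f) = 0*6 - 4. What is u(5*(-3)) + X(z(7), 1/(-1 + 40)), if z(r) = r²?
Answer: -4 + √3651922/39 ≈ 45.000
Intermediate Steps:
u(f) = -4 (u(f) = 0 - 4 = -4)
X(k, D) = √(D² + k²)
u(5*(-3)) + X(z(7), 1/(-1 + 40)) = -4 + √((1/(-1 + 40))² + (7²)²) = -4 + √((1/39)² + 49²) = -4 + √((1/39)² + 2401) = -4 + √(1/1521 + 2401) = -4 + √(3651922/1521) = -4 + √3651922/39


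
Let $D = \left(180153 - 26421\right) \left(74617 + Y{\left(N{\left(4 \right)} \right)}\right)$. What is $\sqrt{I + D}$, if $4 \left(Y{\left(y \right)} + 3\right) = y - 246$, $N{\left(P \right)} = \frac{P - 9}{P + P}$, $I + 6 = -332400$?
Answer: $\frac{3 \sqrt{20374664006}}{4} \approx 1.0705 \cdot 10^{5}$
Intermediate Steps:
$I = -332406$ ($I = -6 - 332400 = -332406$)
$N{\left(P \right)} = \frac{-9 + P}{2 P}$
$Y{\left(y \right)} = - \frac{129}{2} + \frac{y}{4}$ ($Y{\left(y \right)} = -3 + \frac{y - 246}{4} = -3 + \frac{-246 + y}{4} = -3 + \left(- \frac{123}{2} + \frac{y}{4}\right) = - \frac{129}{2} + \frac{y}{4}$)
$D = \frac{91688647275}{8}$ ($D = \left(180153 - 26421\right) \left(74617 - \left(\frac{129}{2} - \frac{\frac{1}{2} \cdot \frac{1}{4} \left(-9 + 4\right)}{4}\right)\right) = 153732 \left(74617 - \left(\frac{129}{2} - \frac{\frac{1}{2} \cdot \frac{1}{4} \left(-5\right)}{4}\right)\right) = 153732 \left(74617 + \left(- \frac{129}{2} + \frac{1}{4} \left(- \frac{5}{8}\right)\right)\right) = 153732 \left(74617 - \frac{2069}{32}\right) = 153732 \cdot \frac{2385675}{32} = \frac{91688647275}{8} \approx 1.1461 \cdot 10^{10}$)
$\sqrt{I + D} = \sqrt{-332406 + \frac{91688647275}{8}} = \sqrt{\frac{91685988027}{8}} = \frac{3 \sqrt{20374664006}}{4}$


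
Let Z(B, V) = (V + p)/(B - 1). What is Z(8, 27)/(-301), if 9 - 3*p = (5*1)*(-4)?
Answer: -110/6321 ≈ -0.017402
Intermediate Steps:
p = 29/3 (p = 3 - 5*1*(-4)/3 = 3 - 5*(-4)/3 = 3 - 1/3*(-20) = 3 + 20/3 = 29/3 ≈ 9.6667)
Z(B, V) = (29/3 + V)/(-1 + B) (Z(B, V) = (V + 29/3)/(B - 1) = (29/3 + V)/(-1 + B))
Z(8, 27)/(-301) = ((29/3 + 27)/(-1 + 8))/(-301) = ((110/3)/7)*(-1/301) = ((1/7)*(110/3))*(-1/301) = (110/21)*(-1/301) = -110/6321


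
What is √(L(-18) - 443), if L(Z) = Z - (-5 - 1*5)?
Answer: I*√451 ≈ 21.237*I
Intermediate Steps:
L(Z) = 10 + Z (L(Z) = Z - (-5 - 5) = Z - 1*(-10) = Z + 10 = 10 + Z)
√(L(-18) - 443) = √((10 - 18) - 443) = √(-8 - 443) = √(-451) = I*√451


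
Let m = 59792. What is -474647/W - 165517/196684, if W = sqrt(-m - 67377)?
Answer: -165517/196684 + 474647*I*sqrt(127169)/127169 ≈ -0.84154 + 1331.0*I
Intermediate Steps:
W = I*sqrt(127169) (W = sqrt(-1*59792 - 67377) = sqrt(-59792 - 67377) = sqrt(-127169) = I*sqrt(127169) ≈ 356.61*I)
-474647/W - 165517/196684 = -474647*(-I*sqrt(127169)/127169) - 165517/196684 = -(-474647)*I*sqrt(127169)/127169 - 165517*1/196684 = 474647*I*sqrt(127169)/127169 - 165517/196684 = -165517/196684 + 474647*I*sqrt(127169)/127169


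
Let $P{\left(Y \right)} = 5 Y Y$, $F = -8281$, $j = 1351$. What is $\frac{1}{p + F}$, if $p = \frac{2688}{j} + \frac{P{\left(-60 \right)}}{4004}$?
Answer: $- \frac{193193}{1598578349} \approx -0.00012085$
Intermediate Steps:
$P{\left(Y \right)} = 5 Y^{2}$
$p = \frac{1252884}{193193}$ ($p = \frac{2688}{1351} + \frac{5 \left(-60\right)^{2}}{4004} = 2688 \cdot \frac{1}{1351} + 5 \cdot 3600 \cdot \frac{1}{4004} = \frac{384}{193} + 18000 \cdot \frac{1}{4004} = \frac{384}{193} + \frac{4500}{1001} = \frac{1252884}{193193} \approx 6.4851$)
$\frac{1}{p + F} = \frac{1}{\frac{1252884}{193193} - 8281} = \frac{1}{- \frac{1598578349}{193193}} = - \frac{193193}{1598578349}$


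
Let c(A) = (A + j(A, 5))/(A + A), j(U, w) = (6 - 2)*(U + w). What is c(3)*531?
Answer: 6195/2 ≈ 3097.5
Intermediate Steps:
j(U, w) = 4*U + 4*w (j(U, w) = 4*(U + w) = 4*U + 4*w)
c(A) = (20 + 5*A)/(2*A) (c(A) = (A + (4*A + 4*5))/(A + A) = (A + (4*A + 20))/((2*A)) = (A + (20 + 4*A))*(1/(2*A)) = (20 + 5*A)*(1/(2*A)) = (20 + 5*A)/(2*A))
c(3)*531 = (5/2 + 10/3)*531 = (35/6)*531 = 6195/2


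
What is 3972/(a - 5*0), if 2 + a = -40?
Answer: -662/7 ≈ -94.571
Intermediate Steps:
a = -42 (a = -2 - 40 = -42)
3972/(a - 5*0) = 3972/(-42 - 5*0) = 3972/(-42 + 0) = 3972/(-42) = 3972*(-1/42) = -662/7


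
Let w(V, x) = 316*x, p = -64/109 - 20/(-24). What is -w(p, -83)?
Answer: 26228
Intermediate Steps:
p = 161/654 (p = -64*1/109 - 20*(-1/24) = -64/109 + ⅚ = 161/654 ≈ 0.24618)
-w(p, -83) = -316*(-83) = -1*(-26228) = 26228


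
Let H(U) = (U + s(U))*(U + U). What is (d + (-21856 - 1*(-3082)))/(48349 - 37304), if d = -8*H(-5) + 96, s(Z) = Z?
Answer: -19478/11045 ≈ -1.7635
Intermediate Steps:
H(U) = 4*U² (H(U) = (U + U)*(U + U) = (2*U)*(2*U) = 4*U²)
d = -704 (d = -32*(-5)² + 96 = -32*25 + 96 = -8*100 + 96 = -800 + 96 = -704)
(d + (-21856 - 1*(-3082)))/(48349 - 37304) = (-704 + (-21856 - 1*(-3082)))/(48349 - 37304) = (-704 + (-21856 + 3082))/11045 = (-704 - 18774)*(1/11045) = -19478*1/11045 = -19478/11045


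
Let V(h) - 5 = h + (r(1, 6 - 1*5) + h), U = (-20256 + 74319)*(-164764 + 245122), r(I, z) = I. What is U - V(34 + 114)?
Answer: 4344394252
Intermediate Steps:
U = 4344394554 (U = 54063*80358 = 4344394554)
V(h) = 6 + 2*h (V(h) = 5 + (h + (1 + h)) = 5 + (1 + 2*h) = 6 + 2*h)
U - V(34 + 114) = 4344394554 - (6 + 2*(34 + 114)) = 4344394554 - (6 + 2*148) = 4344394554 - (6 + 296) = 4344394554 - 1*302 = 4344394554 - 302 = 4344394252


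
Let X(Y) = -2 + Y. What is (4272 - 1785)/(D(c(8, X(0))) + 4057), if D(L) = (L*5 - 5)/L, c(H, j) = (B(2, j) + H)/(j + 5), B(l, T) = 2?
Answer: 1658/2707 ≈ 0.61249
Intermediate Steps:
c(H, j) = (2 + H)/(5 + j) (c(H, j) = (2 + H)/(j + 5) = (2 + H)/(5 + j))
D(L) = (-5 + 5*L)/L (D(L) = (5*L - 5)/L = (-5 + 5*L)/L)
(4272 - 1785)/(D(c(8, X(0))) + 4057) = (4272 - 1785)/((5 - 5*(5 + (-2 + 0))/(2 + 8)) + 4057) = 2487/((5 - 5/(10/(5 - 2))) + 4057) = 2487/((5 - 5/(10/3)) + 4057) = 2487/((5 - 5/((1/3)*10)) + 4057) = 2487/((5 - 5/10/3) + 4057) = 2487/((5 - 5*3/10) + 4057) = 2487/((5 - 3/2) + 4057) = 2487/(7/2 + 4057) = 2487/(8121/2) = 2487*(2/8121) = 1658/2707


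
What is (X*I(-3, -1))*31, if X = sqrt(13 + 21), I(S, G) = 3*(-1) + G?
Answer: -124*sqrt(34) ≈ -723.04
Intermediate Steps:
I(S, G) = -3 + G
X = sqrt(34) ≈ 5.8309
(X*I(-3, -1))*31 = (sqrt(34)*(-3 - 1))*31 = (sqrt(34)*(-4))*31 = -4*sqrt(34)*31 = -124*sqrt(34)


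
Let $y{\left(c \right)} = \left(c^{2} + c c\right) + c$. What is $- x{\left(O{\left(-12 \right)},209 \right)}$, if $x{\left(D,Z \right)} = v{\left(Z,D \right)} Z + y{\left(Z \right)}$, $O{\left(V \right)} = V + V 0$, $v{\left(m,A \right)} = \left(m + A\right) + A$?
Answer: $-126236$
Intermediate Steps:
$v{\left(m,A \right)} = m + 2 A$ ($v{\left(m,A \right)} = \left(A + m\right) + A = m + 2 A$)
$O{\left(V \right)} = V$ ($O{\left(V \right)} = V + 0 = V$)
$y{\left(c \right)} = c + 2 c^{2}$ ($y{\left(c \right)} = \left(c^{2} + c^{2}\right) + c = 2 c^{2} + c = c + 2 c^{2}$)
$x{\left(D,Z \right)} = Z \left(1 + 2 Z\right) + Z \left(Z + 2 D\right)$ ($x{\left(D,Z \right)} = \left(Z + 2 D\right) Z + Z \left(1 + 2 Z\right) = Z \left(Z + 2 D\right) + Z \left(1 + 2 Z\right) = Z \left(1 + 2 Z\right) + Z \left(Z + 2 D\right)$)
$- x{\left(O{\left(-12 \right)},209 \right)} = - 209 \left(1 + 2 \left(-12\right) + 3 \cdot 209\right) = - 209 \left(1 - 24 + 627\right) = - 209 \cdot 604 = \left(-1\right) 126236 = -126236$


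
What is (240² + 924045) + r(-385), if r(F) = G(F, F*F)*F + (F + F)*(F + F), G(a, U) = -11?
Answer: 1578780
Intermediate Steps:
r(F) = -11*F + 4*F² (r(F) = -11*F + (F + F)*(F + F) = -11*F + (2*F)*(2*F) = -11*F + 4*F²)
(240² + 924045) + r(-385) = (240² + 924045) - 385*(-11 + 4*(-385)) = (57600 + 924045) - 385*(-11 - 1540) = 981645 - 385*(-1551) = 981645 + 597135 = 1578780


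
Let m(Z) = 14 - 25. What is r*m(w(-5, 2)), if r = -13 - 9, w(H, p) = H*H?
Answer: 242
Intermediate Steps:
w(H, p) = H²
m(Z) = -11
r = -22
r*m(w(-5, 2)) = -22*(-11) = 242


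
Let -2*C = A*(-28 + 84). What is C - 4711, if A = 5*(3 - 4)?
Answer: -4571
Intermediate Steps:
A = -5 (A = 5*(-1) = -5)
C = 140 (C = -(-5)*(-28 + 84)/2 = -(-5)*56/2 = -½*(-280) = 140)
C - 4711 = 140 - 4711 = -4571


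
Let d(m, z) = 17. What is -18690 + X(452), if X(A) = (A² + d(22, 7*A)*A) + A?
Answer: 193750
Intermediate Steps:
X(A) = A² + 18*A (X(A) = (A² + 17*A) + A = A² + 18*A)
-18690 + X(452) = -18690 + 452*(18 + 452) = -18690 + 452*470 = -18690 + 212440 = 193750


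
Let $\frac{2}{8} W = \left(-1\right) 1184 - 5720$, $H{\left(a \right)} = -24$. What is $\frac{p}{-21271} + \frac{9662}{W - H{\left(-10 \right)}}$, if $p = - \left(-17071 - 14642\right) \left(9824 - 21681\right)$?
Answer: $\frac{5187483521435}{293454716} \approx 17677.0$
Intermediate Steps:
$W = -27616$ ($W = 4 \left(\left(-1\right) 1184 - 5720\right) = 4 \left(-1184 - 5720\right) = 4 \left(-6904\right) = -27616$)
$p = -376021041$ ($p = - \left(-31713\right) \left(-11857\right) = \left(-1\right) 376021041 = -376021041$)
$\frac{p}{-21271} + \frac{9662}{W - H{\left(-10 \right)}} = - \frac{376021041}{-21271} + \frac{9662}{-27616 - -24} = \left(-376021041\right) \left(- \frac{1}{21271}\right) + \frac{9662}{-27616 + 24} = \frac{376021041}{21271} + \frac{9662}{-27592} = \frac{376021041}{21271} + 9662 \left(- \frac{1}{27592}\right) = \frac{376021041}{21271} - \frac{4831}{13796} = \frac{5187483521435}{293454716}$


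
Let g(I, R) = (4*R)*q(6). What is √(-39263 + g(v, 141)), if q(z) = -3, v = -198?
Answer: I*√40955 ≈ 202.37*I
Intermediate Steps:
g(I, R) = -12*R (g(I, R) = (4*R)*(-3) = -12*R)
√(-39263 + g(v, 141)) = √(-39263 - 12*141) = √(-39263 - 1692) = √(-40955) = I*√40955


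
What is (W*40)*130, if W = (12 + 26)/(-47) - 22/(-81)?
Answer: -10628800/3807 ≈ -2791.9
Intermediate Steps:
W = -2044/3807 (W = 38*(-1/47) - 22*(-1/81) = -38/47 + 22/81 = -2044/3807 ≈ -0.53691)
(W*40)*130 = -2044/3807*40*130 = -81760/3807*130 = -10628800/3807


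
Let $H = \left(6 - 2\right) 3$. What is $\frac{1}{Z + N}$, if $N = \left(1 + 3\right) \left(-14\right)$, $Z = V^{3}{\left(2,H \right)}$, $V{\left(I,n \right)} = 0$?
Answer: $- \frac{1}{56} \approx -0.017857$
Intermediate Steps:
$H = 12$ ($H = 4 \cdot 3 = 12$)
$Z = 0$ ($Z = 0^{3} = 0$)
$N = -56$ ($N = 4 \left(-14\right) = -56$)
$\frac{1}{Z + N} = \frac{1}{0 - 56} = \frac{1}{-56} = - \frac{1}{56}$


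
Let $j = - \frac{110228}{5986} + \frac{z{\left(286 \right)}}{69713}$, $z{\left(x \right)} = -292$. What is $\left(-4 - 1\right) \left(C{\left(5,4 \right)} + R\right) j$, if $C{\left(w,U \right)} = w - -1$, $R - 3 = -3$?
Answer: $\frac{115291087140}{208651009} \approx 552.55$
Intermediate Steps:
$R = 0$ ($R = 3 - 3 = 0$)
$C{\left(w,U \right)} = 1 + w$ ($C{\left(w,U \right)} = w + 1 = 1 + w$)
$j = - \frac{3843036238}{208651009}$ ($j = - \frac{110228}{5986} - \frac{292}{69713} = \left(-110228\right) \frac{1}{5986} - \frac{292}{69713} = - \frac{55114}{2993} - \frac{292}{69713} = - \frac{3843036238}{208651009} \approx -18.418$)
$\left(-4 - 1\right) \left(C{\left(5,4 \right)} + R\right) j = \left(-4 - 1\right) \left(\left(1 + 5\right) + 0\right) \left(- \frac{3843036238}{208651009}\right) = - 5 \left(6 + 0\right) \left(- \frac{3843036238}{208651009}\right) = \left(-5\right) 6 \left(- \frac{3843036238}{208651009}\right) = \left(-30\right) \left(- \frac{3843036238}{208651009}\right) = \frac{115291087140}{208651009}$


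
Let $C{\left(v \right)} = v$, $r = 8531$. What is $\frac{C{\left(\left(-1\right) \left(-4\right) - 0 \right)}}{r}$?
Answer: $\frac{4}{8531} \approx 0.00046888$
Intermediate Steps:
$\frac{C{\left(\left(-1\right) \left(-4\right) - 0 \right)}}{r} = \frac{\left(-1\right) \left(-4\right) - 0}{8531} = \left(4 + 0\right) \frac{1}{8531} = 4 \cdot \frac{1}{8531} = \frac{4}{8531}$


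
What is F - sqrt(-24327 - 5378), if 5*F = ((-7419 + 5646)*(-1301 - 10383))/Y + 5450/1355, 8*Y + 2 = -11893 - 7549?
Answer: -11222628254/6586655 - I*sqrt(29705) ≈ -1703.8 - 172.35*I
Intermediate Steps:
Y = -4861/2 (Y = -1/4 + (-11893 - 7549)/8 = -1/4 + (1/8)*(-19442) = -1/4 - 9721/4 = -4861/2 ≈ -2430.5)
F = -11222628254/6586655 (F = (((-7419 + 5646)*(-1301 - 10383))/(-4861/2) + 5450/1355)/5 = (-1773*(-11684)*(-2/4861) + 5450*(1/1355))/5 = (20715732*(-2/4861) + 1090/271)/5 = (-41431464/4861 + 1090/271)/5 = (1/5)*(-11222628254/1317331) = -11222628254/6586655 ≈ -1703.8)
F - sqrt(-24327 - 5378) = -11222628254/6586655 - sqrt(-24327 - 5378) = -11222628254/6586655 - sqrt(-29705) = -11222628254/6586655 - I*sqrt(29705)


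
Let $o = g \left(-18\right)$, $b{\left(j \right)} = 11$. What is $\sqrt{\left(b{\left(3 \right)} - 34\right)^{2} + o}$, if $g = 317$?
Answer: $i \sqrt{5177} \approx 71.951 i$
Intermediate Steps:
$o = -5706$ ($o = 317 \left(-18\right) = -5706$)
$\sqrt{\left(b{\left(3 \right)} - 34\right)^{2} + o} = \sqrt{\left(11 - 34\right)^{2} - 5706} = \sqrt{\left(-23\right)^{2} - 5706} = \sqrt{529 - 5706} = \sqrt{-5177} = i \sqrt{5177}$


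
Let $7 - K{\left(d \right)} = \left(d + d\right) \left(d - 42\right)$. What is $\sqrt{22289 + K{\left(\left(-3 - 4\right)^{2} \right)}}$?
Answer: $\sqrt{21610} \approx 147.0$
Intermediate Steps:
$K{\left(d \right)} = 7 - 2 d \left(-42 + d\right)$ ($K{\left(d \right)} = 7 - \left(d + d\right) \left(d - 42\right) = 7 - 2 d \left(-42 + d\right)$)
$\sqrt{22289 + K{\left(\left(-3 - 4\right)^{2} \right)}} = \sqrt{22289 + \left(7 - 2 \left(\left(-3 - 4\right)^{2}\right)^{2} + 84 \left(-3 - 4\right)^{2}\right)} = \sqrt{22289 + \left(7 - 2 \left(\left(-7\right)^{2}\right)^{2} + 84 \left(-7\right)^{2}\right)} = \sqrt{22289 + \left(7 - 2 \cdot 49^{2} + 84 \cdot 49\right)} = \sqrt{22289 + \left(7 - 4802 + 4116\right)} = \sqrt{22289 - 679} = \sqrt{21610}$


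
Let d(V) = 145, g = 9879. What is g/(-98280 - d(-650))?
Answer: -9879/98425 ≈ -0.10037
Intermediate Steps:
g/(-98280 - d(-650)) = 9879/(-98280 - 1*145) = 9879/(-98280 - 145) = 9879/(-98425) = 9879*(-1/98425) = -9879/98425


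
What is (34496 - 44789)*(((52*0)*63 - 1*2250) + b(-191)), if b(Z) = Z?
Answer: 25125213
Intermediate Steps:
(34496 - 44789)*(((52*0)*63 - 1*2250) + b(-191)) = (34496 - 44789)*(((52*0)*63 - 1*2250) - 191) = -10293*((0*63 - 2250) - 191) = -10293*((0 - 2250) - 191) = -10293*(-2250 - 191) = -10293*(-2441) = 25125213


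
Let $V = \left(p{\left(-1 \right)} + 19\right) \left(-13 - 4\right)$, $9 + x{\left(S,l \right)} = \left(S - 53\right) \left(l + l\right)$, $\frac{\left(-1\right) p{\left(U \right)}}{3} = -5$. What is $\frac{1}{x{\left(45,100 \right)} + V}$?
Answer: $- \frac{1}{2187} \approx -0.00045725$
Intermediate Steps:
$p{\left(U \right)} = 15$ ($p{\left(U \right)} = \left(-3\right) \left(-5\right) = 15$)
$x{\left(S,l \right)} = -9 + 2 l \left(-53 + S\right)$ ($x{\left(S,l \right)} = -9 + \left(S - 53\right) \left(l + l\right) = -9 + \left(-53 + S\right) 2 l = -9 + 2 l \left(-53 + S\right)$)
$V = -578$ ($V = \left(15 + 19\right) \left(-13 - 4\right) = 34 \left(-13 - 4\right) = 34 \left(-17\right) = -578$)
$\frac{1}{x{\left(45,100 \right)} + V} = \frac{1}{\left(-9 - 10600 + 2 \cdot 45 \cdot 100\right) - 578} = \frac{1}{\left(-9 - 10600 + 9000\right) - 578} = \frac{1}{-1609 - 578} = \frac{1}{-2187} = - \frac{1}{2187}$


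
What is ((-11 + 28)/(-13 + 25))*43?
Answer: 731/12 ≈ 60.917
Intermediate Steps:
((-11 + 28)/(-13 + 25))*43 = (17/12)*43 = 731/12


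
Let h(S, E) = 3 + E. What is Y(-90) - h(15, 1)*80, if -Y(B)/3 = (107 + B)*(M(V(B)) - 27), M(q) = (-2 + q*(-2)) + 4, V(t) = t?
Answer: -8225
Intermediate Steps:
M(q) = 2 - 2*q (M(q) = (-2 - 2*q) + 4 = 2 - 2*q)
Y(B) = -3*(-25 - 2*B)*(107 + B) (Y(B) = -3*(107 + B)*((2 - 2*B) - 27) = -3*(107 + B)*(-25 - 2*B) = -3*(-25 - 2*B)*(107 + B))
Y(-90) - h(15, 1)*80 = (8025 + 6*(-90)**2 + 717*(-90)) - (3 + 1)*80 = (8025 + 6*8100 - 64530) - 4*80 = (8025 + 48600 - 64530) - 1*320 = -7905 - 320 = -8225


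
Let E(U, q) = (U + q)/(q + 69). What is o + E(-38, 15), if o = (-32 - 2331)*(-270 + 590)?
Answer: -63517463/84 ≈ -7.5616e+5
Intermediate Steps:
E(U, q) = (U + q)/(69 + q)
o = -756160 (o = -2363*320 = -756160)
o + E(-38, 15) = -756160 + (-38 + 15)/(69 + 15) = -756160 - 23/84 = -63517463/84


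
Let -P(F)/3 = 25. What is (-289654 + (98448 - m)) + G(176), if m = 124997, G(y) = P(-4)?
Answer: -316278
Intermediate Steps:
P(F) = -75 (P(F) = -3*25 = -75)
G(y) = -75
(-289654 + (98448 - m)) + G(176) = (-289654 + (98448 - 1*124997)) - 75 = (-289654 + (98448 - 124997)) - 75 = (-289654 - 26549) - 75 = -316203 - 75 = -316278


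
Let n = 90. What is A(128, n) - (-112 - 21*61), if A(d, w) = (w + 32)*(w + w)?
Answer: 23353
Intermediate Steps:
A(d, w) = 2*w*(32 + w) (A(d, w) = (32 + w)*(2*w) = 2*w*(32 + w))
A(128, n) - (-112 - 21*61) = 2*90*(32 + 90) - (-112 - 21*61) = 2*90*122 - (-112 - 1281) = 21960 - 1*(-1393) = 21960 + 1393 = 23353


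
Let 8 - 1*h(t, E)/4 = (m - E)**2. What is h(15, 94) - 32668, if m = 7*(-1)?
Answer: -73440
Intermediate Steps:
m = -7
h(t, E) = 32 - 4*(-7 - E)**2
h(15, 94) - 32668 = (32 - 4*(7 + 94)**2) - 32668 = (32 - 4*101**2) - 32668 = (32 - 4*10201) - 32668 = (32 - 40804) - 32668 = -40772 - 32668 = -73440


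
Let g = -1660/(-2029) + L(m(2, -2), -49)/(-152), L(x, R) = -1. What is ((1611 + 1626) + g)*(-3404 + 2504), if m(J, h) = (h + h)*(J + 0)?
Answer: -224678485125/77102 ≈ -2.9140e+6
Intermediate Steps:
m(J, h) = 2*J*h (m(J, h) = (2*h)*J = 2*J*h)
g = 254349/308408 (g = -1660/(-2029) - 1/(-152) = -1660*(-1/2029) - 1*(-1/152) = 1660/2029 + 1/152 = 254349/308408 ≈ 0.82472)
((1611 + 1626) + g)*(-3404 + 2504) = ((1611 + 1626) + 254349/308408)*(-3404 + 2504) = (3237 + 254349/308408)*(-900) = (998571045/308408)*(-900) = -224678485125/77102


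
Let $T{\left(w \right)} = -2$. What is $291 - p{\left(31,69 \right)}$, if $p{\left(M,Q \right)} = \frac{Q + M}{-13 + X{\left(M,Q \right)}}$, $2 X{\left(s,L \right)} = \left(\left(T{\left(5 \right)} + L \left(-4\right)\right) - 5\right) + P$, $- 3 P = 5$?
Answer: $\frac{67953}{233} \approx 291.64$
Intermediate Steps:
$P = - \frac{5}{3}$ ($P = \left(- \frac{1}{3}\right) 5 = - \frac{5}{3} \approx -1.6667$)
$X{\left(s,L \right)} = - \frac{13}{3} - 2 L$ ($X{\left(s,L \right)} = \frac{\left(\left(-2 + L \left(-4\right)\right) - 5\right) - \frac{5}{3}}{2} = \frac{\left(\left(-2 - 4 L\right) - 5\right) - \frac{5}{3}}{2} = \frac{\left(-7 - 4 L\right) - \frac{5}{3}}{2} = \frac{- \frac{26}{3} - 4 L}{2} = - \frac{13}{3} - 2 L$)
$p{\left(M,Q \right)} = \frac{M + Q}{- \frac{52}{3} - 2 Q}$ ($p{\left(M,Q \right)} = \frac{Q + M}{-13 - \left(\frac{13}{3} + 2 Q\right)} = \frac{M + Q}{- \frac{52}{3} - 2 Q}$)
$291 - p{\left(31,69 \right)} = 291 - \frac{3 \left(\left(-1\right) 31 - 69\right)}{2 \left(26 + 3 \cdot 69\right)} = 291 - \frac{3 \left(-31 - 69\right)}{2 \left(26 + 207\right)} = 291 - \frac{3}{2} \cdot \frac{1}{233} \left(-100\right) = 291 - - \frac{150}{233} = 291 + \frac{150}{233} = \frac{67953}{233}$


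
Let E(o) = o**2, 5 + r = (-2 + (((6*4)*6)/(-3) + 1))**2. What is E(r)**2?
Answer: 32956968345856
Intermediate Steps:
r = 2396 (r = -5 + (-2 + (((6*4)*6)/(-3) + 1))**2 = -5 + (-2 + ((24*6)*(-1/3) + 1))**2 = -5 + (-2 + (144*(-1/3) + 1))**2 = -5 + (-2 + (-48 + 1))**2 = -5 + (-2 - 47)**2 = -5 + (-49)**2 = -5 + 2401 = 2396)
E(r)**2 = (2396**2)**2 = 5740816**2 = 32956968345856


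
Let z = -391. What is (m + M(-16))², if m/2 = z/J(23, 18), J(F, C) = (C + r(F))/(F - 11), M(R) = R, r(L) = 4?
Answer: 23697424/121 ≈ 1.9585e+5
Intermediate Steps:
J(F, C) = (4 + C)/(-11 + F) (J(F, C) = (C + 4)/(F - 11) = (4 + C)/(-11 + F))
m = -4692/11 (m = 2*(-391*(-11 + 23)/(4 + 18)) = 2*(-391/(22/12)) = 2*(-391/((1/12)*22)) = 2*(-391/11/6) = 2*(-391*6/11) = 2*(-2346/11) = -4692/11 ≈ -426.55)
(m + M(-16))² = (-4692/11 - 16)² = (-4868/11)² = 23697424/121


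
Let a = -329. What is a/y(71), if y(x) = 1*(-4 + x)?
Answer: -329/67 ≈ -4.9104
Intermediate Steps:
y(x) = -4 + x
a/y(71) = -329/(-4 + 71) = -329/67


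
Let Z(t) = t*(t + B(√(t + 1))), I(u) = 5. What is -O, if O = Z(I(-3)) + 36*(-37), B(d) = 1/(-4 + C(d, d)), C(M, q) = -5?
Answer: 11768/9 ≈ 1307.6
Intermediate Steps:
B(d) = -⅑ (B(d) = 1/(-4 - 5) = 1/(-9) = -⅑)
Z(t) = t*(-⅑ + t) (Z(t) = t*(t - ⅑) = t*(-⅑ + t))
O = -11768/9 (O = 5*(-⅑ + 5) + 36*(-37) = 5*(44/9) - 1332 = 220/9 - 1332 = -11768/9 ≈ -1307.6)
-O = -1*(-11768/9) = 11768/9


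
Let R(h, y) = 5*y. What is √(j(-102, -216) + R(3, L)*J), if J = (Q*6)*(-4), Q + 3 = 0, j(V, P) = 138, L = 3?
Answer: √1218 ≈ 34.900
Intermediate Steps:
Q = -3 (Q = -3 + 0 = -3)
J = 72 (J = -3*6*(-4) = -18*(-4) = 72)
√(j(-102, -216) + R(3, L)*J) = √(138 + (5*3)*72) = √(138 + 15*72) = √(138 + 1080) = √1218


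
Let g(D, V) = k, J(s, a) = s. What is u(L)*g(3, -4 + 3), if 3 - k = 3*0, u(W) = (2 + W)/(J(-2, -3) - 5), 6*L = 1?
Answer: -13/14 ≈ -0.92857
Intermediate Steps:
L = 1/6 (L = (1/6)*1 = 1/6 ≈ 0.16667)
u(W) = -2/7 - W/7 (u(W) = (2 + W)/(-2 - 5) = (2 + W)/(-7) = (2 + W)*(-1/7) = -2/7 - W/7)
k = 3 (k = 3 - 3*0 = 3 - 1*0 = 3 + 0 = 3)
g(D, V) = 3
u(L)*g(3, -4 + 3) = (-2/7 - 1/7*1/6)*3 = (-2/7 - 1/42)*3 = -13/42*3 = -13/14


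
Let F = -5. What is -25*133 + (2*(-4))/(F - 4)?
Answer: -29917/9 ≈ -3324.1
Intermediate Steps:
-25*133 + (2*(-4))/(F - 4) = -25*133 + (2*(-4))/(-5 - 4) = -3325 - 8/(-9) = -3325 - 8*(-⅑) = -3325 + 8/9 = -29917/9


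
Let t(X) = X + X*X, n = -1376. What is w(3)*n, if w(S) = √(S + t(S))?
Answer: -1376*√15 ≈ -5329.2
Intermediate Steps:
t(X) = X + X²
w(S) = √(S + S*(1 + S))
w(3)*n = √(3*(2 + 3))*(-1376) = √(3*5)*(-1376) = √15*(-1376) = -1376*√15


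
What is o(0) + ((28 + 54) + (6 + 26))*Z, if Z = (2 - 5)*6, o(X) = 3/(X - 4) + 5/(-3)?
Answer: -24653/12 ≈ -2054.4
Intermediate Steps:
o(X) = -5/3 + 3/(-4 + X) (o(X) = 3/(-4 + X) + 5*(-1/3) = 3/(-4 + X) - 5/3 = -5/3 + 3/(-4 + X))
Z = -18 (Z = -3*6 = -18)
o(0) + ((28 + 54) + (6 + 26))*Z = (29 - 5*0)/(3*(-4 + 0)) + ((28 + 54) + (6 + 26))*(-18) = (1/3)*(29 + 0)/(-4) + (82 + 32)*(-18) = (1/3)*(-1/4)*29 + 114*(-18) = -29/12 - 2052 = -24653/12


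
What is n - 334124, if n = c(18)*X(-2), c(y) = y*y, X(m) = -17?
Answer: -339632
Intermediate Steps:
c(y) = y**2
n = -5508 (n = 18**2*(-17) = 324*(-17) = -5508)
n - 334124 = -5508 - 334124 = -339632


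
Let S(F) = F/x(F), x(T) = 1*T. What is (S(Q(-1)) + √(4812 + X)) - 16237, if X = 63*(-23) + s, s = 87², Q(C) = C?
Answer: -16236 + 2*√2733 ≈ -16131.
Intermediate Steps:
x(T) = T
s = 7569
X = 6120 (X = 63*(-23) + 7569 = -1449 + 7569 = 6120)
S(F) = 1 (S(F) = F/F = 1)
(S(Q(-1)) + √(4812 + X)) - 16237 = (1 + √(4812 + 6120)) - 16237 = (1 + √10932) - 16237 = (1 + 2*√2733) - 16237 = -16236 + 2*√2733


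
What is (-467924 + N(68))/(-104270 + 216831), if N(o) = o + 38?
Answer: -467818/112561 ≈ -4.1561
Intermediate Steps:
N(o) = 38 + o
(-467924 + N(68))/(-104270 + 216831) = (-467924 + (38 + 68))/(-104270 + 216831) = (-467924 + 106)/112561 = -467818*1/112561 = -467818/112561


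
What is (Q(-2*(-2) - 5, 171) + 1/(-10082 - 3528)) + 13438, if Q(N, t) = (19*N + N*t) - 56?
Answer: 179543119/13610 ≈ 13192.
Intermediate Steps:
Q(N, t) = -56 + 19*N + N*t
(Q(-2*(-2) - 5, 171) + 1/(-10082 - 3528)) + 13438 = ((-56 + 19*(-2*(-2) - 5) + (-2*(-2) - 5)*171) + 1/(-10082 - 3528)) + 13438 = ((-56 + 19*(4 - 5) + (4 - 5)*171) + 1/(-13610)) + 13438 = ((-56 + 19*(-1) - 1*171) - 1/13610) + 13438 = ((-56 - 19 - 171) - 1/13610) + 13438 = (-246 - 1/13610) + 13438 = -3348061/13610 + 13438 = 179543119/13610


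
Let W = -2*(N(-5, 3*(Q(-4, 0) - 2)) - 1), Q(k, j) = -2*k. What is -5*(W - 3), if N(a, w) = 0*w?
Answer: 5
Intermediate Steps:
N(a, w) = 0
W = 2 (W = -2*(0 - 1) = -2*(-1) = 2)
-5*(W - 3) = -5*(2 - 3) = -5*(-1) = 5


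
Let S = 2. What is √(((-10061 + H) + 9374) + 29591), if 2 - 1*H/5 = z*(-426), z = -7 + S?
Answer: 2*√4566 ≈ 135.14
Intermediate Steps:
z = -5 (z = -7 + 2 = -5)
H = -10640 (H = 10 - (-25)*(-426) = 10 - 5*2130 = 10 - 10650 = -10640)
√(((-10061 + H) + 9374) + 29591) = √(((-10061 - 10640) + 9374) + 29591) = √((-20701 + 9374) + 29591) = √(-11327 + 29591) = √18264 = 2*√4566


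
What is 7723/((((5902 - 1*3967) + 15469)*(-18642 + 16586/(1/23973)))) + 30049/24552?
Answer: 962651367010397/786549181047168 ≈ 1.2239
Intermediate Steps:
7723/((((5902 - 1*3967) + 15469)*(-18642 + 16586/(1/23973)))) + 30049/24552 = 7723/((((5902 - 3967) + 15469)*(-18642 + 16586/(1/23973)))) + 30049*(1/24552) = 7723/(((1935 + 15469)*(-18642 + 16586*23973))) + 30049/24552 = 7723/((17404*(-18642 + 397616178))) + 30049/24552 = 7723/((17404*397597536)) + 30049/24552 = 7723/6919787516544 + 30049/24552 = 962651367010397/786549181047168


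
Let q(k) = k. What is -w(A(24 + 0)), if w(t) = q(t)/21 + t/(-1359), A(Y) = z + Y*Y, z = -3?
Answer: -85186/3171 ≈ -26.864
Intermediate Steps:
A(Y) = -3 + Y² (A(Y) = -3 + Y*Y = -3 + Y²)
w(t) = 446*t/9513 (w(t) = t/21 + t/(-1359) = t*(1/21) + t*(-1/1359) = t/21 - t/1359 = 446*t/9513)
-w(A(24 + 0)) = -446*(-3 + (24 + 0)²)/9513 = -446*(-3 + 24²)/9513 = -446*(-3 + 576)/9513 = -446*573/9513 = -1*85186/3171 = -85186/3171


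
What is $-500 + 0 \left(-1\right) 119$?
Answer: $-500$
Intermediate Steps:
$-500 + 0 \left(-1\right) 119 = -500 + 0 \cdot 119 = -500 + 0 = -500$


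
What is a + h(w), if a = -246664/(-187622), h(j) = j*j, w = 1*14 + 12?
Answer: 63539568/93811 ≈ 677.31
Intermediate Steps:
w = 26 (w = 14 + 12 = 26)
h(j) = j²
a = 123332/93811 (a = -246664*(-1/187622) = 123332/93811 ≈ 1.3147)
a + h(w) = 123332/93811 + 26² = 123332/93811 + 676 = 63539568/93811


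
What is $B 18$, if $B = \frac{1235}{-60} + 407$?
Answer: $\frac{13911}{2} \approx 6955.5$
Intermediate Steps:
$B = \frac{4637}{12}$ ($B = 1235 \left(- \frac{1}{60}\right) + 407 = - \frac{247}{12} + 407 = \frac{4637}{12} \approx 386.42$)
$B 18 = \frac{4637}{12} \cdot 18 = \frac{13911}{2}$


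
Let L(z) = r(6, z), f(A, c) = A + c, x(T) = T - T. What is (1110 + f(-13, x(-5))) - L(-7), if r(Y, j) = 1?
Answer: 1096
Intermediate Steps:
x(T) = 0
L(z) = 1
(1110 + f(-13, x(-5))) - L(-7) = (1110 + (-13 + 0)) - 1*1 = (1110 - 13) - 1 = 1097 - 1 = 1096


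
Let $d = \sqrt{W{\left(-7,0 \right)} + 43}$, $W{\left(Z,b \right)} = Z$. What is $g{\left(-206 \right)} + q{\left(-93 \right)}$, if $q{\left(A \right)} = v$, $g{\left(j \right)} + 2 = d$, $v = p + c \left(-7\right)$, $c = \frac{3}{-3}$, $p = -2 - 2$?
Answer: $7$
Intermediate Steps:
$p = -4$
$c = -1$ ($c = 3 \left(- \frac{1}{3}\right) = -1$)
$v = 3$ ($v = -4 - -7 = -4 + 7 = 3$)
$d = 6$ ($d = \sqrt{-7 + 43} = \sqrt{36} = 6$)
$g{\left(j \right)} = 4$ ($g{\left(j \right)} = -2 + 6 = 4$)
$q{\left(A \right)} = 3$
$g{\left(-206 \right)} + q{\left(-93 \right)} = 4 + 3 = 7$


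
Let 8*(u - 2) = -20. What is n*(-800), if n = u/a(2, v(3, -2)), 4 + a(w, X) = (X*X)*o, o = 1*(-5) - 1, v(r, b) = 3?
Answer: -200/29 ≈ -6.8966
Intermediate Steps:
o = -6 (o = -5 - 1 = -6)
u = -½ (u = 2 + (⅛)*(-20) = 2 - 5/2 = -½ ≈ -0.50000)
a(w, X) = -4 - 6*X² (a(w, X) = -4 + (X*X)*(-6) = -4 + X²*(-6) = -4 - 6*X²)
n = 1/116 (n = -1/(2*(-4 - 6*3²)) = -1/(2*(-4 - 6*9)) = -1/(2*(-4 - 54)) = -½/(-58) = -½*(-1/58) = 1/116 ≈ 0.0086207)
n*(-800) = (1/116)*(-800) = -200/29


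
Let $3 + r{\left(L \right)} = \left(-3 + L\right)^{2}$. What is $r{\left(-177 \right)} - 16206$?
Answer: $16191$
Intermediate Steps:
$r{\left(L \right)} = -3 + \left(-3 + L\right)^{2}$
$r{\left(-177 \right)} - 16206 = \left(-3 + \left(-3 - 177\right)^{2}\right) - 16206 = \left(-3 + \left(-180\right)^{2}\right) - 16206 = \left(-3 + 32400\right) - 16206 = 32397 - 16206 = 16191$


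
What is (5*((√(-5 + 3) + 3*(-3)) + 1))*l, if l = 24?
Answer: -960 + 120*I*√2 ≈ -960.0 + 169.71*I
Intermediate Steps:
(5*((√(-5 + 3) + 3*(-3)) + 1))*l = (5*((√(-5 + 3) + 3*(-3)) + 1))*24 = (5*((√(-2) - 9) + 1))*24 = (5*((I*√2 - 9) + 1))*24 = (5*((-9 + I*√2) + 1))*24 = (5*(-8 + I*√2))*24 = (-40 + 5*I*√2)*24 = -960 + 120*I*√2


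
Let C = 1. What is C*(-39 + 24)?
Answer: -15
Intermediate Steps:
C*(-39 + 24) = 1*(-39 + 24) = 1*(-15) = -15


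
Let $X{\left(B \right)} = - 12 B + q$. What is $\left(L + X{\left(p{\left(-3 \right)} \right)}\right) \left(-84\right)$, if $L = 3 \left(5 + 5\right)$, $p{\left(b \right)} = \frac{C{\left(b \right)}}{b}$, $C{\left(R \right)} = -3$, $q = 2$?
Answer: $-1680$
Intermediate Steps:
$p{\left(b \right)} = - \frac{3}{b}$
$L = 30$ ($L = 3 \cdot 10 = 30$)
$X{\left(B \right)} = 2 - 12 B$ ($X{\left(B \right)} = - 12 B + 2 = 2 - 12 B$)
$\left(L + X{\left(p{\left(-3 \right)} \right)}\right) \left(-84\right) = \left(30 + \left(2 - 12 \left(- \frac{3}{-3}\right)\right)\right) \left(-84\right) = \left(30 + \left(2 - 12 \left(\left(-3\right) \left(- \frac{1}{3}\right)\right)\right)\right) \left(-84\right) = \left(30 + \left(2 - 12\right)\right) \left(-84\right) = \left(30 - 10\right) \left(-84\right) = 20 \left(-84\right) = -1680$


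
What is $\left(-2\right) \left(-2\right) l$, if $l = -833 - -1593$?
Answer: $3040$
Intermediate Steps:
$l = 760$ ($l = -833 + 1593 = 760$)
$\left(-2\right) \left(-2\right) l = \left(-2\right) \left(-2\right) 760 = 4 \cdot 760 = 3040$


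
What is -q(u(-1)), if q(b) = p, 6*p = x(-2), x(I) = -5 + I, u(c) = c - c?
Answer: 7/6 ≈ 1.1667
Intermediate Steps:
u(c) = 0
p = -7/6 (p = (-5 - 2)/6 = (1/6)*(-7) = -7/6 ≈ -1.1667)
q(b) = -7/6
-q(u(-1)) = -1*(-7/6) = 7/6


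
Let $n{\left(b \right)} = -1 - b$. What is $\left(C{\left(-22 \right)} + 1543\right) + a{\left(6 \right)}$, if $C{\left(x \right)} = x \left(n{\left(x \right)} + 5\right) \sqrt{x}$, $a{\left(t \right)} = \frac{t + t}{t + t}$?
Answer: $1544 - 572 i \sqrt{22} \approx 1544.0 - 2682.9 i$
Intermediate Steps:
$a{\left(t \right)} = 1$ ($a{\left(t \right)} = \frac{2 t}{2 t} = 2 t \frac{1}{2 t} = 1$)
$C{\left(x \right)} = x^{\frac{3}{2}} \left(4 - x\right)$ ($C{\left(x \right)} = x \left(\left(-1 - x\right) + 5\right) \sqrt{x} = x \left(4 - x\right) \sqrt{x} = x^{\frac{3}{2}} \left(4 - x\right)$)
$\left(C{\left(-22 \right)} + 1543\right) + a{\left(6 \right)} = \left(\left(-22\right)^{\frac{3}{2}} \left(4 - -22\right) + 1543\right) + 1 = \left(- 22 i \sqrt{22} \left(4 + 22\right) + 1543\right) + 1 = \left(- 22 i \sqrt{22} \cdot 26 + 1543\right) + 1 = \left(- 572 i \sqrt{22} + 1543\right) + 1 = \left(1543 - 572 i \sqrt{22}\right) + 1 = 1544 - 572 i \sqrt{22}$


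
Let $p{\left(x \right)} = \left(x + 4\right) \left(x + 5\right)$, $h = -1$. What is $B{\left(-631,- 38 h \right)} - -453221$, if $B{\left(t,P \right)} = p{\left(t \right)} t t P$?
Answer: $5938602028457$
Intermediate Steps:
$p{\left(x \right)} = \left(4 + x\right) \left(5 + x\right)$
$B{\left(t,P \right)} = P t^{2} \left(20 + t^{2} + 9 t\right)$ ($B{\left(t,P \right)} = \left(20 + t^{2} + 9 t\right) t t P = t \left(20 + t^{2} + 9 t\right) P t = P t^{2} \left(20 + t^{2} + 9 t\right)$)
$B{\left(-631,- 38 h \right)} - -453221 = \left(-38\right) \left(-1\right) \left(-631\right)^{2} \left(20 + \left(-631\right)^{2} + 9 \left(-631\right)\right) - -453221 = 38 \cdot 398161 \left(20 + 398161 - 5679\right) + 453221 = 38 \cdot 398161 \cdot 392502 + 453221 = 5938601575236 + 453221 = 5938602028457$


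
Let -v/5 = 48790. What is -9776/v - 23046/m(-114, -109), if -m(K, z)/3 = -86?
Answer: -468295791/5244925 ≈ -89.286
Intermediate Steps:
v = -243950 (v = -5*48790 = -243950)
m(K, z) = 258 (m(K, z) = -3*(-86) = 258)
-9776/v - 23046/m(-114, -109) = -9776/(-243950) - 23046/258 = -9776*(-1/243950) - 23046*1/258 = 4888/121975 - 3841/43 = -468295791/5244925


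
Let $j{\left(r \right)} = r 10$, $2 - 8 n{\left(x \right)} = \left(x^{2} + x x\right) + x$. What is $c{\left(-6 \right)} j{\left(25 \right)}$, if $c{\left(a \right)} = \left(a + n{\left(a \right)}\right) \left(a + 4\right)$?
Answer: $7000$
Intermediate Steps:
$n{\left(x \right)} = \frac{1}{4} - \frac{x^{2}}{4} - \frac{x}{8}$ ($n{\left(x \right)} = \frac{1}{4} - \frac{\left(x^{2} + x x\right) + x}{8} = \frac{1}{4} - \frac{\left(x^{2} + x^{2}\right) + x}{8} = \frac{1}{4} - \frac{2 x^{2} + x}{8} = \frac{1}{4} - \frac{x + 2 x^{2}}{8} = \frac{1}{4} - \left(\frac{x^{2}}{4} + \frac{x}{8}\right) = \frac{1}{4} - \frac{x^{2}}{4} - \frac{x}{8}$)
$j{\left(r \right)} = 10 r$
$c{\left(a \right)} = \left(4 + a\right) \left(\frac{1}{4} - \frac{a^{2}}{4} + \frac{7 a}{8}\right)$ ($c{\left(a \right)} = \left(a - \left(- \frac{1}{4} + \frac{a^{2}}{4} + \frac{a}{8}\right)\right) \left(a + 4\right) = \left(\frac{1}{4} - \frac{a^{2}}{4} + \frac{7 a}{8}\right) \left(4 + a\right) = \left(4 + a\right) \left(\frac{1}{4} - \frac{a^{2}}{4} + \frac{7 a}{8}\right)$)
$c{\left(-6 \right)} j{\left(25 \right)} = \left(1 - \frac{\left(-6\right)^{3}}{4} - \frac{\left(-6\right)^{2}}{8} + \frac{15}{4} \left(-6\right)\right) 10 \cdot 25 = \left(1 - -54 - \frac{9}{2} - \frac{45}{2}\right) 250 = \left(1 + 54 - \frac{9}{2} - \frac{45}{2}\right) 250 = 28 \cdot 250 = 7000$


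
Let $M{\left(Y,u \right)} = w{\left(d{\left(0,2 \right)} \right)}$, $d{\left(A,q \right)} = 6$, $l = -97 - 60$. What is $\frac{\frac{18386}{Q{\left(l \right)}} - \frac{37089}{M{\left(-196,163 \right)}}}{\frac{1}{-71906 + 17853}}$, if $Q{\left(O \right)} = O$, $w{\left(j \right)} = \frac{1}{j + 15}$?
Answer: $\frac{6610726169407}{157} \approx 4.2107 \cdot 10^{10}$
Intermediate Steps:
$l = -157$
$w{\left(j \right)} = \frac{1}{15 + j}$
$M{\left(Y,u \right)} = \frac{1}{21}$ ($M{\left(Y,u \right)} = \frac{1}{15 + 6} = \frac{1}{21}$)
$\frac{\frac{18386}{Q{\left(l \right)}} - \frac{37089}{M{\left(-196,163 \right)}}}{\frac{1}{-71906 + 17853}} = \frac{\frac{18386}{-157} - 37089 \frac{1}{\frac{1}{21}}}{\frac{1}{-71906 + 17853}} = \frac{18386 \left(- \frac{1}{157}\right) - 778869}{\frac{1}{-54053}} = \frac{- \frac{18386}{157} - 778869}{- \frac{1}{54053}} = \left(- \frac{122300819}{157}\right) \left(-54053\right) = \frac{6610726169407}{157}$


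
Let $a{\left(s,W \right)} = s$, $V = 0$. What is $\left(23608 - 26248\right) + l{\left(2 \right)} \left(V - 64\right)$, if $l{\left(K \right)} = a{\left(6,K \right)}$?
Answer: $-3024$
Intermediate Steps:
$l{\left(K \right)} = 6$
$\left(23608 - 26248\right) + l{\left(2 \right)} \left(V - 64\right) = \left(23608 - 26248\right) + 6 \left(0 - 64\right) = -2640 + 6 \left(-64\right) = -2640 - 384 = -3024$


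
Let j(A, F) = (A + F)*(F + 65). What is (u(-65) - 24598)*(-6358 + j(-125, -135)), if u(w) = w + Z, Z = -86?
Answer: -293077658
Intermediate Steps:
j(A, F) = (65 + F)*(A + F) (j(A, F) = (A + F)*(65 + F) = (65 + F)*(A + F))
u(w) = -86 + w (u(w) = w - 86 = -86 + w)
(u(-65) - 24598)*(-6358 + j(-125, -135)) = ((-86 - 65) - 24598)*(-6358 + ((-135)**2 + 65*(-125) + 65*(-135) - 125*(-135))) = (-151 - 24598)*(-6358 + (18225 - 8125 - 8775 + 16875)) = -24749*(-6358 + 18200) = -24749*11842 = -293077658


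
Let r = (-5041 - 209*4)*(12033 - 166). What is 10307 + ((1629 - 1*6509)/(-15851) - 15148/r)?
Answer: 11394586150593131/1105486132509 ≈ 10307.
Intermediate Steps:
r = -69742359 (r = (-5041 - 836)*11867 = -5877*11867 = -69742359)
10307 + ((1629 - 1*6509)/(-15851) - 15148/r) = 10307 + ((1629 - 1*6509)/(-15851) - 15148/(-69742359)) = 10307 + ((1629 - 6509)*(-1/15851) - 15148*(-1/69742359)) = 10307 + (-4880*(-1/15851) + 15148/69742359) = 10307 + (4880/15851 + 15148/69742359) = 10307 + 340582822868/1105486132509 = 11394586150593131/1105486132509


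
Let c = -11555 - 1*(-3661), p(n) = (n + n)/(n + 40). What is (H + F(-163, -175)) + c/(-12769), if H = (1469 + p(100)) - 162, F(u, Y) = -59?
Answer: 111732932/89383 ≈ 1250.0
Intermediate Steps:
p(n) = 2*n/(40 + n) (p(n) = (2*n)/(40 + n) = 2*n/(40 + n))
c = -7894 (c = -11555 + 3661 = -7894)
H = 9159/7 (H = (1469 + 2*100/(40 + 100)) - 162 = (1469 + 2*100/140) - 162 = (1469 + 2*100*(1/140)) - 162 = (1469 + 10/7) - 162 = 10293/7 - 162 = 9159/7 ≈ 1308.4)
(H + F(-163, -175)) + c/(-12769) = (9159/7 - 59) - 7894/(-12769) = 8746/7 - 7894*(-1/12769) = 8746/7 + 7894/12769 = 111732932/89383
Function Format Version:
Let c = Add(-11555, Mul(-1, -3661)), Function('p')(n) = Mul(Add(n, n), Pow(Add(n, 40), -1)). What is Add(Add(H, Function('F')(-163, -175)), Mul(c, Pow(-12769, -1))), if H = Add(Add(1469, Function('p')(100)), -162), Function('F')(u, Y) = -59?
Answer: Rational(111732932, 89383) ≈ 1250.0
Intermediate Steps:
Function('p')(n) = Mul(2, n, Pow(Add(40, n), -1)) (Function('p')(n) = Mul(Mul(2, n), Pow(Add(40, n), -1)) = Mul(2, n, Pow(Add(40, n), -1)))
c = -7894 (c = Add(-11555, 3661) = -7894)
H = Rational(9159, 7) (H = Add(Add(1469, Mul(2, 100, Pow(Add(40, 100), -1))), -162) = Add(Add(1469, Mul(2, 100, Pow(140, -1))), -162) = Add(Add(1469, Mul(2, 100, Rational(1, 140))), -162) = Add(Add(1469, Rational(10, 7)), -162) = Add(Rational(10293, 7), -162) = Rational(9159, 7) ≈ 1308.4)
Add(Add(H, Function('F')(-163, -175)), Mul(c, Pow(-12769, -1))) = Add(Add(Rational(9159, 7), -59), Mul(-7894, Pow(-12769, -1))) = Add(Rational(8746, 7), Mul(-7894, Rational(-1, 12769))) = Add(Rational(8746, 7), Rational(7894, 12769)) = Rational(111732932, 89383)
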